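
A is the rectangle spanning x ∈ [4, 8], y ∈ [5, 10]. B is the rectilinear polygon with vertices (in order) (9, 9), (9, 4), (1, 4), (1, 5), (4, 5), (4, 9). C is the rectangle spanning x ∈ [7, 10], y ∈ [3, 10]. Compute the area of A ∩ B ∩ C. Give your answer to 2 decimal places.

The intersection is the polygon with vertices (7,5), (7,9), (8,9), (8,5).
By the shoelace formula its area is 4.00.

4.00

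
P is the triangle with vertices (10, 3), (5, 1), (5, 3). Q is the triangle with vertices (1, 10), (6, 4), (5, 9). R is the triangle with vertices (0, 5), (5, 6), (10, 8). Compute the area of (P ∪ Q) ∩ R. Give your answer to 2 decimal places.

0.58

The region (P ∪ Q) ∩ R is the polygon with vertices (4.133,6.24), (5.472,6.641), (5.556,6.222), (5,6), (4.429,5.886).
By the shoelace formula its area is 0.58.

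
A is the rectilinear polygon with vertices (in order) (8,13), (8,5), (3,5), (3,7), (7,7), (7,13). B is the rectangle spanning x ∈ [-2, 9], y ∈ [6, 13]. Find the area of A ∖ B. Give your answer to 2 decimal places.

|A| = 16, |A∩B| = 11.
|A ∖ B| = |A| − |A∩B| = 16 − 11 = 5.00.

5.00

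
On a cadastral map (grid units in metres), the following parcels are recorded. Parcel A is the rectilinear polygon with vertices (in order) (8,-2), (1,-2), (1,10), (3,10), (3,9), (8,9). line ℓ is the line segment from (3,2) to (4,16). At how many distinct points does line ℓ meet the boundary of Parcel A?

The segment meets the boundary at (3.5,9).

1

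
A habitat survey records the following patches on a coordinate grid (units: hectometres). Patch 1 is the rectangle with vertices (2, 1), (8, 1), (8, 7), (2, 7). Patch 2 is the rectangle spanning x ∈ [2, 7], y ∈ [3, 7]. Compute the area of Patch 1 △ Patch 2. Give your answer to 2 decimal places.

|Patch 1∩Patch 2|: x∈[2,7], y∈[3,7] → 5·4 = 20.
|Patch 1 △ Patch 2| = |Patch 1| + |Patch 2| − 2·|Patch 1∩Patch 2| = 36 + 20 − 40 = 16.00.

16.00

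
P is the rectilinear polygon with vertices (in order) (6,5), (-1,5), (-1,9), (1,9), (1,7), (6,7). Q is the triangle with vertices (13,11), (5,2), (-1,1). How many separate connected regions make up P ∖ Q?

1

P ∖ Q is a single connected region.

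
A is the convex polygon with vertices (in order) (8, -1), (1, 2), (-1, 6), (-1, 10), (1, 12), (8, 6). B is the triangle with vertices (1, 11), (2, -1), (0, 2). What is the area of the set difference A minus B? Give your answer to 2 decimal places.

|A| = 73.5, |A∩B| = 7.1818.
|A ∖ B| = |A| − |A∩B| = 73.5 − 7.1818 = 66.32.

66.32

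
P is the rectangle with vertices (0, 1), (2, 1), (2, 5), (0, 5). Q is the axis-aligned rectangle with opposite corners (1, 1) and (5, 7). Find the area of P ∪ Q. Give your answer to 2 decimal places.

By inclusion–exclusion:
Individual areas: |P| = 8, |Q| = 24.
|P∩Q|: x∈[1,2], y∈[1,5] → 1·4 = 4.
|P ∪ Q| = 32 − 4 = 28.00.

28.00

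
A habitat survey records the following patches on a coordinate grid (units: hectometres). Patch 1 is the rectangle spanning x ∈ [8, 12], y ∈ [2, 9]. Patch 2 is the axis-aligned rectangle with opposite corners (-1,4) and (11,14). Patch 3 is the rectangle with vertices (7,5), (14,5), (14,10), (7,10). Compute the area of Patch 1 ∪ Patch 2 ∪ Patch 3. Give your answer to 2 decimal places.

144.00

By inclusion–exclusion:
Individual areas: |Patch 1| = 28, |Patch 2| = 120, |Patch 3| = 35.
|Patch 1∩Patch 2|: x∈[8,11], y∈[4,9] → 3·5 = 15.
|Patch 1∩Patch 3|: x∈[8,12], y∈[5,9] → 4·4 = 16.
|Patch 2∩Patch 3|: x∈[7,11], y∈[5,10] → 4·5 = 20.
|Patch 1∩Patch 2∩Patch 3| = 12.
|Patch 1 ∪ Patch 2 ∪ Patch 3| = 183 − 51 + 12 = 144.00.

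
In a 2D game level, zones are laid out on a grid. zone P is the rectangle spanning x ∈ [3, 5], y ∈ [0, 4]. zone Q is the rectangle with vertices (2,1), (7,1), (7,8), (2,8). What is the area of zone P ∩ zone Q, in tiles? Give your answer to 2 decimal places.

6.00

|zone P∩zone Q|: x∈[3,5], y∈[1,4] → 2·3 = 6.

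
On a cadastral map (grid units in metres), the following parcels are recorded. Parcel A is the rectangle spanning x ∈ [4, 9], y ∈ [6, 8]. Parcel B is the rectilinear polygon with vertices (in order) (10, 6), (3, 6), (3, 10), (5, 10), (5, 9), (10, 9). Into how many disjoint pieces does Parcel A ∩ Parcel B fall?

Parcel A ∩ Parcel B is a single connected region.

1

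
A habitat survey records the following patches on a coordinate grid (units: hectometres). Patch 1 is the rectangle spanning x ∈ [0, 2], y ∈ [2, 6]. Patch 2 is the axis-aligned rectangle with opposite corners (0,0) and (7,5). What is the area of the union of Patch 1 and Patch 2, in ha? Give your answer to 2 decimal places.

By inclusion–exclusion:
Individual areas: |Patch 1| = 8, |Patch 2| = 35.
|Patch 1∩Patch 2|: x∈[0,2], y∈[2,5] → 2·3 = 6.
|Patch 1 ∪ Patch 2| = 43 − 6 = 37.00.

37.00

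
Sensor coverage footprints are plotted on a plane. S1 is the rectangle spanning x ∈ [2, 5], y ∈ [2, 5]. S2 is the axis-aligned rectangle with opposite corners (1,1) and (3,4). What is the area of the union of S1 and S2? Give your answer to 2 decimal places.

By inclusion–exclusion:
Individual areas: |S1| = 9, |S2| = 6.
|S1∩S2|: x∈[2,3], y∈[2,4] → 1·2 = 2.
|S1 ∪ S2| = 15 − 2 = 13.00.

13.00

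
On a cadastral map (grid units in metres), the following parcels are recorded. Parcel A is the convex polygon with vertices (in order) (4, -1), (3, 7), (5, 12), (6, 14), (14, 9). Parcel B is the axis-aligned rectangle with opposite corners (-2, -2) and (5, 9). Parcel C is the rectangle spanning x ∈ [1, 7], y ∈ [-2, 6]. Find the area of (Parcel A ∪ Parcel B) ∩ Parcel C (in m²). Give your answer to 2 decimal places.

The region (Parcel A ∪ Parcel B) ∩ Parcel C is the polygon with vertices (5,0), (5,-2), (1,-2), (1,6), (7,6), (7,2).
By the shoelace formula its area is 42.00.

42.00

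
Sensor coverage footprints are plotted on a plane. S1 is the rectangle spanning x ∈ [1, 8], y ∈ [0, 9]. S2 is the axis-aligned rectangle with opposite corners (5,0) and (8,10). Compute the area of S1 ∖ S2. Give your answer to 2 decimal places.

36.00

|S1∩S2|: x∈[5,8], y∈[0,9] → 3·9 = 27.
|S1| = 63.
|S1 ∖ S2| = |S1| − |S1∩S2| = 63 − 27 = 36.00.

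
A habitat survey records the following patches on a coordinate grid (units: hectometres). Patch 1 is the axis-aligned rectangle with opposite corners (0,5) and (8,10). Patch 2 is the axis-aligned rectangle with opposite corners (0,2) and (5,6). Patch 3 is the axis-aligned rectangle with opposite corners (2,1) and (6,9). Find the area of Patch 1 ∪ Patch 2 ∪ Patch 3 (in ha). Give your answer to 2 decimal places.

62.00

By inclusion–exclusion:
Individual areas: |Patch 1| = 40, |Patch 2| = 20, |Patch 3| = 32.
|Patch 1∩Patch 2|: x∈[0,5], y∈[5,6] → 5·1 = 5.
|Patch 1∩Patch 3|: x∈[2,6], y∈[5,9] → 4·4 = 16.
|Patch 2∩Patch 3|: x∈[2,5], y∈[2,6] → 3·4 = 12.
|Patch 1∩Patch 2∩Patch 3| = 3.
|Patch 1 ∪ Patch 2 ∪ Patch 3| = 92 − 33 + 3 = 62.00.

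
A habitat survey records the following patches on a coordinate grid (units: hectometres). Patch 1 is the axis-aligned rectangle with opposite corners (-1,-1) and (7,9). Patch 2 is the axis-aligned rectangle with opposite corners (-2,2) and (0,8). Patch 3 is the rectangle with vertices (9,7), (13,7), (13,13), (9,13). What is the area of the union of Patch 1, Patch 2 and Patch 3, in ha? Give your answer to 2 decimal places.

By inclusion–exclusion:
Individual areas: |Patch 1| = 80, |Patch 2| = 12, |Patch 3| = 24.
|Patch 1∩Patch 2|: x∈[-1,0], y∈[2,8] → 1·6 = 6.
|Patch 1∩Patch 3| = 0 (no overlap).
|Patch 2∩Patch 3| = 0 (no overlap).
|Patch 1∩Patch 2∩Patch 3| = 0.
|Patch 1 ∪ Patch 2 ∪ Patch 3| = 116 − 6 + 0 = 110.00.

110.00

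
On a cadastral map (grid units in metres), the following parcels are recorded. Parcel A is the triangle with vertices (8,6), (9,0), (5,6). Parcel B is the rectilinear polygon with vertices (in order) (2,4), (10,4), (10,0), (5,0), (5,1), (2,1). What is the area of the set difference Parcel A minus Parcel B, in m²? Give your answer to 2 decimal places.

|Parcel A| = 9, |Parcel A∩Parcel B| = 4.
|Parcel A ∖ Parcel B| = |Parcel A| − |Parcel A∩Parcel B| = 9 − 4 = 5.00.

5.00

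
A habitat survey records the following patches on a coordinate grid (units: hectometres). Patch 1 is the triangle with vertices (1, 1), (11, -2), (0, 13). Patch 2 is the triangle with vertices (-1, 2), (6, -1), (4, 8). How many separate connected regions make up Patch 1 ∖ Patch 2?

Patch 1 ∖ Patch 2 splits into 3 disjoint pieces (area 0.0802, area 18.6623, area 15.0933).

3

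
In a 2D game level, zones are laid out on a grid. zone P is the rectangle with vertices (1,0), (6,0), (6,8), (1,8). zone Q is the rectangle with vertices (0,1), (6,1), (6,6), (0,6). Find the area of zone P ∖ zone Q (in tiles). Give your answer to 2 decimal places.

15.00

|zone P∩zone Q|: x∈[1,6], y∈[1,6] → 5·5 = 25.
|zone P| = 40.
|zone P ∖ zone Q| = |zone P| − |zone P∩zone Q| = 40 − 25 = 15.00.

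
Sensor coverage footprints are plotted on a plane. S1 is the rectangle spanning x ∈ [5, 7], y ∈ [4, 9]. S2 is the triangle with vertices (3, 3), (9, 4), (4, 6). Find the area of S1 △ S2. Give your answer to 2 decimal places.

13.70

|S1| = 10, |S2| = 8.5, |S1∩S2| = 2.4.
|S1 △ S2| = |S1| + |S2| − 2·|S1∩S2| = 10 + 8.5 − 4.8 = 13.70.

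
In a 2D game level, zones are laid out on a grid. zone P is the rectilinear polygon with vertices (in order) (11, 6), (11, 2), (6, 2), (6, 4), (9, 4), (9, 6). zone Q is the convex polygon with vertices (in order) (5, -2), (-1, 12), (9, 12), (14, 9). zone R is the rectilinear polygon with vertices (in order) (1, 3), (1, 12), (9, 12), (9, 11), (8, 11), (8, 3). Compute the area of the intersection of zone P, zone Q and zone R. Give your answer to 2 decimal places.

The intersection is the polygon with vertices (6,4), (8,4), (8,3), (6,3).
By the shoelace formula its area is 2.00.

2.00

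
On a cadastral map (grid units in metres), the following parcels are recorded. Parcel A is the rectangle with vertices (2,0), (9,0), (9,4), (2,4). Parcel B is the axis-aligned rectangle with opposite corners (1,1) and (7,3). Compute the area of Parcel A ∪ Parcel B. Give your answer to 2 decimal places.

30.00

By inclusion–exclusion:
Individual areas: |Parcel A| = 28, |Parcel B| = 12.
|Parcel A∩Parcel B|: x∈[2,7], y∈[1,3] → 5·2 = 10.
|Parcel A ∪ Parcel B| = 40 − 10 = 30.00.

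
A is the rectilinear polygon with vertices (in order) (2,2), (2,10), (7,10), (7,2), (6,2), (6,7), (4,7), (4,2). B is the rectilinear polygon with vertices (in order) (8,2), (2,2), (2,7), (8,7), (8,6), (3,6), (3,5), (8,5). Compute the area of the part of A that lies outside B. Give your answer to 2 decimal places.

17.00

|A| = 30, |A∩B| = 13.
|A ∖ B| = |A| − |A∩B| = 30 − 13 = 17.00.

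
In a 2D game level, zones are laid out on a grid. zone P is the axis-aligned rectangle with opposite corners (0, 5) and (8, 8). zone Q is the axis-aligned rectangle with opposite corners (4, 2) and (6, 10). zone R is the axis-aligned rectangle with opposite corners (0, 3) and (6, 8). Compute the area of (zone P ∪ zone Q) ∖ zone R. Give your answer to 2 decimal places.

12.00

|zone P ∪ zone Q| = 34.
|(zone P ∪ zone Q) ∩ zone R| = 22.
|(zone P ∪ zone Q) ∖ zone R| = 34 − 22 = 12.00.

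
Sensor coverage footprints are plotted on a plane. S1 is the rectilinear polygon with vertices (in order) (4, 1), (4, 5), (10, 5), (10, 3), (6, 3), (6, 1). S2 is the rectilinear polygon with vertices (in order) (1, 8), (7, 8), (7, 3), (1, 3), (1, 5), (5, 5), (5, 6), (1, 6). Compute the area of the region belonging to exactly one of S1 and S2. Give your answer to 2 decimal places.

|S1| = 16, |S2| = 26, |S1∩S2| = 6.
|S1 △ S2| = |S1| + |S2| − 2·|S1∩S2| = 16 + 26 − 12 = 30.00.

30.00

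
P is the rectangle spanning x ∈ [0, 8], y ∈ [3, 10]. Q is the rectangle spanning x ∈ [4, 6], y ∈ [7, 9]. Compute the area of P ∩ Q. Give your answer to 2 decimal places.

|P∩Q|: x∈[4,6], y∈[7,9] → 2·2 = 4.

4.00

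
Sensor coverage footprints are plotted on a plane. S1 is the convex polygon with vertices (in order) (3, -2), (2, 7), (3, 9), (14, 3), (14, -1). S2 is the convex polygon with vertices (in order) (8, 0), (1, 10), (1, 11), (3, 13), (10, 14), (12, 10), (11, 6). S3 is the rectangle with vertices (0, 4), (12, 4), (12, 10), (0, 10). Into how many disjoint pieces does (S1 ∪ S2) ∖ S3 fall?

(S1 ∪ S2) ∖ S3 splits into 2 disjoint pieces (area 32.5, area 61.5909).

2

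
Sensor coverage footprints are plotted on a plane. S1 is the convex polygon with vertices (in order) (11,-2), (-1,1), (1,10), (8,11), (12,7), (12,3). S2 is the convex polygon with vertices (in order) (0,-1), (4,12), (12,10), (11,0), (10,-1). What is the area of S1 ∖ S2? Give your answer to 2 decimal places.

25.32

|S1| = 126, |S1∩S2| = 100.6814.
|S1 ∖ S2| = |S1| − |S1∩S2| = 126 − 100.6814 = 25.32.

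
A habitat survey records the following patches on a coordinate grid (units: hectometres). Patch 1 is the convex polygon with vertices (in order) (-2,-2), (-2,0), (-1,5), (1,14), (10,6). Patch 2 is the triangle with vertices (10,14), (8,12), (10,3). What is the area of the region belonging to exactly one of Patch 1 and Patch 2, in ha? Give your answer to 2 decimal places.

|Patch 1| = 87.5, |Patch 2| = 11, |Patch 1∩Patch 2| = 0.3752.
|Patch 1 △ Patch 2| = |Patch 1| + |Patch 2| − 2·|Patch 1∩Patch 2| = 87.5 + 11 − 0.7504 = 97.75.

97.75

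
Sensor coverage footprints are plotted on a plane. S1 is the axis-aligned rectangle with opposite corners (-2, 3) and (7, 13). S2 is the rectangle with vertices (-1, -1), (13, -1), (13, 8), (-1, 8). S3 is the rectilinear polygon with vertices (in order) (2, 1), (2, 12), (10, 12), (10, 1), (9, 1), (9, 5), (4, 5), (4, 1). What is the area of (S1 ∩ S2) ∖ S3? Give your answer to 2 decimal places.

|S1 ∩ S2| = 40.
|(S1 ∩ S2) ∩ S3| = 19.
|(S1 ∩ S2) ∖ S3| = 40 − 19 = 21.00.

21.00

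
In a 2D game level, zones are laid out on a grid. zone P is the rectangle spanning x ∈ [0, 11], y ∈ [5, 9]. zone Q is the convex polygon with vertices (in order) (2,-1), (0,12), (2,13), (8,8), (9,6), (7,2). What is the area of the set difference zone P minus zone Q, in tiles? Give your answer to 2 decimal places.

|zone P| = 44, |zone P∩zone Q| = 30.0731.
|zone P ∖ zone Q| = |zone P| − |zone P∩zone Q| = 44 − 30.0731 = 13.93.

13.93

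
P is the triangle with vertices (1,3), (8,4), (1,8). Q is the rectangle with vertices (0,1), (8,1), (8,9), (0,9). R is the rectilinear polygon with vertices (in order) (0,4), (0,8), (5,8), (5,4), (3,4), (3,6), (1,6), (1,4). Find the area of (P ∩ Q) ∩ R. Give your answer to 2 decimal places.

7.43

|P ∩ Q| = 17.5.
|(P ∩ Q) ∩ R| = 7.43.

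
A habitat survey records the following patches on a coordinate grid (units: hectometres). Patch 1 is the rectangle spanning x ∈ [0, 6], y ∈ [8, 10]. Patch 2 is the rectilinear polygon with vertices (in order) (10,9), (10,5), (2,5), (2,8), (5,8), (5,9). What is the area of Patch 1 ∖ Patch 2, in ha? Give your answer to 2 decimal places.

|Patch 1| = 12, |Patch 1∩Patch 2| = 1.
|Patch 1 ∖ Patch 2| = |Patch 1| − |Patch 1∩Patch 2| = 12 − 1 = 11.00.

11.00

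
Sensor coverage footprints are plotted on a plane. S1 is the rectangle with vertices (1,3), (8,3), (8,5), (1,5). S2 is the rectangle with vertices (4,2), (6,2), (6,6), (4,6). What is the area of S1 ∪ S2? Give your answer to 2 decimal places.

18.00

By inclusion–exclusion:
Individual areas: |S1| = 14, |S2| = 8.
|S1∩S2|: x∈[4,6], y∈[3,5] → 2·2 = 4.
|S1 ∪ S2| = 22 − 4 = 18.00.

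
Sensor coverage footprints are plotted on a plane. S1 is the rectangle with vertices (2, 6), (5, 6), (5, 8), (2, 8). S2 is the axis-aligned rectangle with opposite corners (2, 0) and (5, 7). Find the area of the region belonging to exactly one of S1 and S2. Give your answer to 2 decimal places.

|S1∩S2|: x∈[2,5], y∈[6,7] → 3·1 = 3.
|S1 △ S2| = |S1| + |S2| − 2·|S1∩S2| = 6 + 21 − 6 = 21.00.

21.00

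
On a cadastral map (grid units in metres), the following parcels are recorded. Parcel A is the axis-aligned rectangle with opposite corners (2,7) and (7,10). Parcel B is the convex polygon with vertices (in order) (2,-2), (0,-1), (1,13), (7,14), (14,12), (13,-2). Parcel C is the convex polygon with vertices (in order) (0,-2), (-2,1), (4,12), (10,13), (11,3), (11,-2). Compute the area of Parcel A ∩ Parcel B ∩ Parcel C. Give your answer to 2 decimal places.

The intersection is the polygon with vertices (2,8.333), (2.909,10), (7,10), (7,7), (2,7).
By the shoelace formula its area is 14.24.

14.24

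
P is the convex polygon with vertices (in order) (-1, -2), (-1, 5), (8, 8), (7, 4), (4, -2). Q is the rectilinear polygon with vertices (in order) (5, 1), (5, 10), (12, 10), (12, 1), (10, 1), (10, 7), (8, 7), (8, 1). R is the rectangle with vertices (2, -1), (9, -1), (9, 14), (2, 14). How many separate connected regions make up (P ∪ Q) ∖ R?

2

(P ∪ Q) ∖ R splits into 2 disjoint pieces (area 24.75, area 21).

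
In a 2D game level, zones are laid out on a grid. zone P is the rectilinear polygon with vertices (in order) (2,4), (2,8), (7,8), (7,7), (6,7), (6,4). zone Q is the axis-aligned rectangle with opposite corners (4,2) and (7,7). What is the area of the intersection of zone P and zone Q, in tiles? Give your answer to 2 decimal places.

6.00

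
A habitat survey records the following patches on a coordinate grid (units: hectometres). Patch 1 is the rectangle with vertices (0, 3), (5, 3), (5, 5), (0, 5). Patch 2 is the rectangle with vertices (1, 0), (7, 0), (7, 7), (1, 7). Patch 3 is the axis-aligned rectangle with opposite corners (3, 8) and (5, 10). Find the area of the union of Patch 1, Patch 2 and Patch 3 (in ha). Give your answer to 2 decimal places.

By inclusion–exclusion:
Individual areas: |Patch 1| = 10, |Patch 2| = 42, |Patch 3| = 4.
|Patch 1∩Patch 2|: x∈[1,5], y∈[3,5] → 4·2 = 8.
|Patch 1∩Patch 3| = 0 (no overlap).
|Patch 2∩Patch 3| = 0 (no overlap).
|Patch 1∩Patch 2∩Patch 3| = 0.
|Patch 1 ∪ Patch 2 ∪ Patch 3| = 56 − 8 + 0 = 48.00.

48.00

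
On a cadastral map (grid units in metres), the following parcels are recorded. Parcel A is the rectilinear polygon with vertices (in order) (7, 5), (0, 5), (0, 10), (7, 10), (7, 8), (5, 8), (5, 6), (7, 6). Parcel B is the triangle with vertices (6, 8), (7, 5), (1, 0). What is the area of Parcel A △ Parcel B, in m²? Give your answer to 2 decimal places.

37.61

|Parcel A| = 31, |Parcel B| = 11.5, |Parcel A∩Parcel B| = 2.4458.
|Parcel A △ Parcel B| = |Parcel A| + |Parcel B| − 2·|Parcel A∩Parcel B| = 31 + 11.5 − 4.8917 = 37.61.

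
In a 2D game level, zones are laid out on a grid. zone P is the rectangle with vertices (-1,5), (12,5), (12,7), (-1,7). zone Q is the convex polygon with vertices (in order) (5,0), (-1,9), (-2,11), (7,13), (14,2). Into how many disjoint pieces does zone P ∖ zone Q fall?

2

zone P ∖ zone Q splits into 2 disjoint pieces (area 1.0974, area 4).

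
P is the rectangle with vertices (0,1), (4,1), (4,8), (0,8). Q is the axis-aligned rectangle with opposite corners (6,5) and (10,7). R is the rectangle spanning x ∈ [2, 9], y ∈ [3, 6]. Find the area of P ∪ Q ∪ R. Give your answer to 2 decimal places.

By inclusion–exclusion:
Individual areas: |P| = 28, |Q| = 8, |R| = 21.
|P∩Q| = 0 (no overlap).
|P∩R|: x∈[2,4], y∈[3,6] → 2·3 = 6.
|Q∩R|: x∈[6,9], y∈[5,6] → 3·1 = 3.
|P∩Q∩R| = 0.
|P ∪ Q ∪ R| = 57 − 9 + 0 = 48.00.

48.00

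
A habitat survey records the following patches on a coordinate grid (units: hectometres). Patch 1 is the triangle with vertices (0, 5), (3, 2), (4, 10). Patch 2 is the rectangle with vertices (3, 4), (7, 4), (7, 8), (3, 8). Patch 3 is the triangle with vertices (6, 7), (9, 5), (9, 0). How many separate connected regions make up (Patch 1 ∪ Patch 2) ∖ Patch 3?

(Patch 1 ∪ Patch 2) ∖ Patch 3 is a single connected region.

1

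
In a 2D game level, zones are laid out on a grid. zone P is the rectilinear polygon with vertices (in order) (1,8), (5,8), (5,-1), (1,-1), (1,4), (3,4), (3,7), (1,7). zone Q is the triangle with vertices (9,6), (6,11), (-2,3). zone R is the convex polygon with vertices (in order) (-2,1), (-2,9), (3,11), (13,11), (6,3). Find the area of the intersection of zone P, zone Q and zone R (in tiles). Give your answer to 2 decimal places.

7.29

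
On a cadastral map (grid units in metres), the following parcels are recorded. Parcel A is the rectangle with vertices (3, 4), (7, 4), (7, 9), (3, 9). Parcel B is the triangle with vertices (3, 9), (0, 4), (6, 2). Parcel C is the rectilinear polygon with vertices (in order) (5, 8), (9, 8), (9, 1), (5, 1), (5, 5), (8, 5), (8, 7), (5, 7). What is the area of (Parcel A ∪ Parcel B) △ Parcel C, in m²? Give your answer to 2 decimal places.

44.69

|Parcel A ∪ Parcel B| = 32.6429.
|(Parcel A ∪ Parcel B) ∩ Parcel C| = 4.9762.
|(Parcel A ∪ Parcel B) △ Parcel C| = 32.6429 + 22 − 9.9524 = 44.69.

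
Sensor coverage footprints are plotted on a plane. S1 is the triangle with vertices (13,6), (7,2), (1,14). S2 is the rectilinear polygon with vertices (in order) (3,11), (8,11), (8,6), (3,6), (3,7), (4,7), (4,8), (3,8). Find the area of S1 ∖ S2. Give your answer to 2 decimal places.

29.08

|S1| = 48, |S1∩S2| = 18.9167.
|S1 ∖ S2| = |S1| − |S1∩S2| = 48 − 18.9167 = 29.08.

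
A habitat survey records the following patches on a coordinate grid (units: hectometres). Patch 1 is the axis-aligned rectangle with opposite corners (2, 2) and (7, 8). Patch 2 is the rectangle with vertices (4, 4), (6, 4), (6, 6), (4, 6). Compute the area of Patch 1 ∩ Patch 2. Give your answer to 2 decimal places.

4.00

|Patch 1∩Patch 2|: x∈[4,6], y∈[4,6] → 2·2 = 4.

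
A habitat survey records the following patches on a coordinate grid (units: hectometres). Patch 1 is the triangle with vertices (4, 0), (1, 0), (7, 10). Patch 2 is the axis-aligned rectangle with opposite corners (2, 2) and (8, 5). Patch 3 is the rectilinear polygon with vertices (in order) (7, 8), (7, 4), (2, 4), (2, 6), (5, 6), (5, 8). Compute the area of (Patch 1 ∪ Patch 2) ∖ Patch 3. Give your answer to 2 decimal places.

|Patch 1 ∪ Patch 2| = 27.15.
|(Patch 1 ∪ Patch 2) ∩ Patch 3| = 8.0167.
|(Patch 1 ∪ Patch 2) ∖ Patch 3| = 27.15 − 8.0167 = 19.13.

19.13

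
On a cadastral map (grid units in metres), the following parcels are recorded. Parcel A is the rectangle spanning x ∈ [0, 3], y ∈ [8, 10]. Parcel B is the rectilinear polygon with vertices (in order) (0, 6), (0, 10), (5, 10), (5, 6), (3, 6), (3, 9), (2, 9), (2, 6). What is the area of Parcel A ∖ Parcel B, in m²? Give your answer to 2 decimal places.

|Parcel A| = 6, |Parcel A∩Parcel B| = 5.
|Parcel A ∖ Parcel B| = |Parcel A| − |Parcel A∩Parcel B| = 6 − 5 = 1.00.

1.00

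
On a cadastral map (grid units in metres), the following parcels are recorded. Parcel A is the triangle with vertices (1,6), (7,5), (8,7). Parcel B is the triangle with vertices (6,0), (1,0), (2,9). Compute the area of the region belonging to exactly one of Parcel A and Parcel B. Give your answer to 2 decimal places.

|Parcel A| = 6.5, |Parcel B| = 22.5, |Parcel A∩Parcel B| = 0.787.
|Parcel A △ Parcel B| = |Parcel A| + |Parcel B| − 2·|Parcel A∩Parcel B| = 6.5 + 22.5 − 1.5741 = 27.43.

27.43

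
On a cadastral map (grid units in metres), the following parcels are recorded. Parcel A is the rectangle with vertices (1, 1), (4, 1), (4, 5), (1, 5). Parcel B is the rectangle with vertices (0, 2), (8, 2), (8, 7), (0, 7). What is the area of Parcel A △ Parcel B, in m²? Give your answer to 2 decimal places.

|Parcel A∩Parcel B|: x∈[1,4], y∈[2,5] → 3·3 = 9.
|Parcel A △ Parcel B| = |Parcel A| + |Parcel B| − 2·|Parcel A∩Parcel B| = 12 + 40 − 18 = 34.00.

34.00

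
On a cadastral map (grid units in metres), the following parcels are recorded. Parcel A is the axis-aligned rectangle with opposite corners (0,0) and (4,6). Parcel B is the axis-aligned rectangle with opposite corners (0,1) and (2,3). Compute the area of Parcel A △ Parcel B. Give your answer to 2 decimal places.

20.00

|Parcel A∩Parcel B|: x∈[0,2], y∈[1,3] → 2·2 = 4.
|Parcel A △ Parcel B| = |Parcel A| + |Parcel B| − 2·|Parcel A∩Parcel B| = 24 + 4 − 8 = 20.00.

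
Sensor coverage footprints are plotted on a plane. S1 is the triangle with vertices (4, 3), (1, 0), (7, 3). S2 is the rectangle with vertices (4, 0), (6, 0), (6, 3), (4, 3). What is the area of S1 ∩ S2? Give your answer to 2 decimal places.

2.00

The intersection is the polygon with vertices (4,1.5), (4,3), (6,3), (6,2.5).
By the shoelace formula its area is 2.00.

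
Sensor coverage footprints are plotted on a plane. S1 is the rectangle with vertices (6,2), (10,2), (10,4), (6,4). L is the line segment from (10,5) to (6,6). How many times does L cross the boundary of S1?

0

The segment lies entirely outside S1 and never meets its boundary.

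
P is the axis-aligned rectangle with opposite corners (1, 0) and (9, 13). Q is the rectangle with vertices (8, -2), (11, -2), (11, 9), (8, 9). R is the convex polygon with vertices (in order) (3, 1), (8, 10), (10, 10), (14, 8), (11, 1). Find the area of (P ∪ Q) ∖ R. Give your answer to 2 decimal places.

|P ∪ Q| = 128.
|(P ∪ Q) ∩ R| = 47.5.
|(P ∪ Q) ∖ R| = 128 − 47.5 = 80.50.

80.50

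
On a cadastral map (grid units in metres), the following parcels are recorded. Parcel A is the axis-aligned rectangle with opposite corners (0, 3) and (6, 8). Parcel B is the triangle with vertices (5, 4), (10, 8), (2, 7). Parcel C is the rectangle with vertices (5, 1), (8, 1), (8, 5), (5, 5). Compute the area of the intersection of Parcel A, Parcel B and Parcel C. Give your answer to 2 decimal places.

0.60

The intersection is the polygon with vertices (5,4), (5,5), (6,5), (6,4.8).
By the shoelace formula its area is 0.60.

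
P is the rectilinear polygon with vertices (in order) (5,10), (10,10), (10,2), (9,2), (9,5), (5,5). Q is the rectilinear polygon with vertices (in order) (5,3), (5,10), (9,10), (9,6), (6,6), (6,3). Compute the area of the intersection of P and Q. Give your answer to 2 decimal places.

The intersection is the polygon with vertices (9,10), (9,6), (6,6), (6,5), (5,5), (5,10).
By the shoelace formula its area is 17.00.

17.00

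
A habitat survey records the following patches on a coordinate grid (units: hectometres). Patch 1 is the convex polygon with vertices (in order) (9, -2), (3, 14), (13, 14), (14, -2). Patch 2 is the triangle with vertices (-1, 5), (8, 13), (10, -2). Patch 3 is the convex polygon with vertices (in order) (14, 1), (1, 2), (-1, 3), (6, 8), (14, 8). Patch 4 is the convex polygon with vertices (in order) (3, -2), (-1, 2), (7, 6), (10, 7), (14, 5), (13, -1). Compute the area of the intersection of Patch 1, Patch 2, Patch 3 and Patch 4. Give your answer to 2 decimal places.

11.30

The intersection is the polygon with vertices (7.693,1.485), (6.158,5.579), (7,6), (8.851,6.617), (9.554,1.342).
By the shoelace formula its area is 11.30.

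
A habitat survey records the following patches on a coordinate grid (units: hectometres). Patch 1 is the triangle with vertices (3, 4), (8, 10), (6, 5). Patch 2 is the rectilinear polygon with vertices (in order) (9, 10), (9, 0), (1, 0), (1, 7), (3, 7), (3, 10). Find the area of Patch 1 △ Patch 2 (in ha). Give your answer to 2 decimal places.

67.50

|Patch 1| = 6.5, |Patch 2| = 74, |Patch 1∩Patch 2| = 6.5.
|Patch 1 △ Patch 2| = |Patch 1| + |Patch 2| − 2·|Patch 1∩Patch 2| = 6.5 + 74 − 13 = 67.50.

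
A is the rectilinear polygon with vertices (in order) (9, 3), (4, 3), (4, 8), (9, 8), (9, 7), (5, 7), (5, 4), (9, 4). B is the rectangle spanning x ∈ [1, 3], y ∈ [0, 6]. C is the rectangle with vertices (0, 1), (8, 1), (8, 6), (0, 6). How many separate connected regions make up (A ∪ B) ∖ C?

(A ∪ B) ∖ C splits into 3 disjoint pieces (area 1, area 6, area 2).

3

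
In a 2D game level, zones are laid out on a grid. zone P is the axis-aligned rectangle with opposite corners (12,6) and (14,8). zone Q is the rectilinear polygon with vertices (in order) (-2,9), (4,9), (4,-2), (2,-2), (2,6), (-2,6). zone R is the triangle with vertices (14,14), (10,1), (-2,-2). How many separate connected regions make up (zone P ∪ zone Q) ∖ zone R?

(zone P ∪ zone Q) ∖ zone R splits into 3 disjoint pieces (area 3.9615, area 24, area 2.5).

3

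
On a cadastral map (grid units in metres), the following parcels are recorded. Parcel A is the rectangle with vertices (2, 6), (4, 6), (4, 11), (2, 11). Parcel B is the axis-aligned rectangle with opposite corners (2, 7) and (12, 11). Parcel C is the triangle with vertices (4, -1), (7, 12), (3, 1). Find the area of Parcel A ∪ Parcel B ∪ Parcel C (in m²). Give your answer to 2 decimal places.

49.91

By inclusion–exclusion:
Individual areas: |Parcel A| = 10, |Parcel B| = 40, |Parcel C| = 9.5.
|Parcel A∩Parcel B|: x∈[2,4], y∈[7,11] → 2·4 = 8.
|Parcel A∩Parcel C| = 0.
|Parcel B∩Parcel C| = 1.5944.
|Parcel A∩Parcel B∩Parcel C| = 0.
|Parcel A ∪ Parcel B ∪ Parcel C| = 59.5 − 9.5944 + 0 = 49.91.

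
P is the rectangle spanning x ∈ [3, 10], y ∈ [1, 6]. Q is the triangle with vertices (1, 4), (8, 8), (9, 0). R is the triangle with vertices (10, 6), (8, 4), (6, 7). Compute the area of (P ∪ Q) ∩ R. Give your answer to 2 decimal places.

4.60

The region (P ∪ Q) ∩ R is the polygon with vertices (6.174,6.957), (8.194,6.452), (8.25,6), (10,6), (8,4), (6.069,6.897).
By the shoelace formula its area is 4.60.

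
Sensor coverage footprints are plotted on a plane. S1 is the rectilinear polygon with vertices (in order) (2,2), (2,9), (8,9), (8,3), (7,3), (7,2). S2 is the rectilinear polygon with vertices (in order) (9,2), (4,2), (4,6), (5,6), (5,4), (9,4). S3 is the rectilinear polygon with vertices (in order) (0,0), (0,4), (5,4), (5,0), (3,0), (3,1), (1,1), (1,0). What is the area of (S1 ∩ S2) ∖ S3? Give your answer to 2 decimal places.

7.00

|S1 ∩ S2| = 9.
|(S1 ∩ S2) ∩ S3| = 2.
|(S1 ∩ S2) ∖ S3| = 9 − 2 = 7.00.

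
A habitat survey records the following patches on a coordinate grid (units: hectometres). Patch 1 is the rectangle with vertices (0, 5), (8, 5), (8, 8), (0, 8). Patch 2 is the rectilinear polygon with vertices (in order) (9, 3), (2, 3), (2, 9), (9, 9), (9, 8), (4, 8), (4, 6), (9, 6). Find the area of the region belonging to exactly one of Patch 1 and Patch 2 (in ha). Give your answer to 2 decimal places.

|Patch 1| = 24, |Patch 2| = 32, |Patch 1∩Patch 2| = 10.
|Patch 1 △ Patch 2| = |Patch 1| + |Patch 2| − 2·|Patch 1∩Patch 2| = 24 + 32 − 20 = 36.00.

36.00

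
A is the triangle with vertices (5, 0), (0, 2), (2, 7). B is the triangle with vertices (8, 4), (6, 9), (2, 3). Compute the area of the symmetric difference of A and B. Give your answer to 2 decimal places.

28.27

|A| = 14.5, |B| = 16, |A∩B| = 1.113.
|A △ B| = |A| + |B| − 2·|A∩B| = 14.5 + 16 − 2.2261 = 28.27.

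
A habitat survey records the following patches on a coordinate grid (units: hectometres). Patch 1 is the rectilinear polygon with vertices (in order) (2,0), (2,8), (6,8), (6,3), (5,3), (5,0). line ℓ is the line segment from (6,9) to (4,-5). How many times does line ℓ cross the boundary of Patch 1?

The segment meets the boundary at (4.714,0), (5.143,3), (5,2), (5.857,8).

4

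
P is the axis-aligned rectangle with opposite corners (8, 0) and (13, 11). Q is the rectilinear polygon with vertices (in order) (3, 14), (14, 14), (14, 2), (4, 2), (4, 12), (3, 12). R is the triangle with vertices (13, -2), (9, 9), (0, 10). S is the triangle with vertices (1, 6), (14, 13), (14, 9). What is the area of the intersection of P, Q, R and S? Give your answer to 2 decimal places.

1.55

The intersection is the polygon with vertices (8,9.111), (9,9), (9.387,7.936), (8,7.615).
By the shoelace formula its area is 1.55.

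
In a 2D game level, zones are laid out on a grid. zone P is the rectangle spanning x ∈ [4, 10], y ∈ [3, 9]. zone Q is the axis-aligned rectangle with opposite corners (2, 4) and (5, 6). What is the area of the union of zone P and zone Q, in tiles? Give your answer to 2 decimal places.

40.00

By inclusion–exclusion:
Individual areas: |zone P| = 36, |zone Q| = 6.
|zone P∩zone Q|: x∈[4,5], y∈[4,6] → 1·2 = 2.
|zone P ∪ zone Q| = 42 − 2 = 40.00.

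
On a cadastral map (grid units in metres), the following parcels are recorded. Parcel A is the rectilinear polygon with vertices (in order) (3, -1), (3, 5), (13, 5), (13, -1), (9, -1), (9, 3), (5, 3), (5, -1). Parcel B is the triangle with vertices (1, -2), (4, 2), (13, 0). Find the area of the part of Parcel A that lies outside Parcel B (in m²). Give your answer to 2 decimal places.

|Parcel A| = 44, |Parcel A∩Parcel B| = 8.3333.
|Parcel A ∖ Parcel B| = |Parcel A| − |Parcel A∩Parcel B| = 44 − 8.3333 = 35.67.

35.67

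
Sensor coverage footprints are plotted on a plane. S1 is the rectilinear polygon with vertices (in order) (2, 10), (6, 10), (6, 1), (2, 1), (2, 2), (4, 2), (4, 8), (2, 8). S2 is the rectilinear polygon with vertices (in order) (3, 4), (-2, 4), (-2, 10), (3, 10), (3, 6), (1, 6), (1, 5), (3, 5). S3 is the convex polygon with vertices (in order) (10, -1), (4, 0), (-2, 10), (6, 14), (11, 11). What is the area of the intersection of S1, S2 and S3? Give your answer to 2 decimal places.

The intersection is the polygon with vertices (3,8), (2,8), (2,10), (3,10).
By the shoelace formula its area is 2.00.

2.00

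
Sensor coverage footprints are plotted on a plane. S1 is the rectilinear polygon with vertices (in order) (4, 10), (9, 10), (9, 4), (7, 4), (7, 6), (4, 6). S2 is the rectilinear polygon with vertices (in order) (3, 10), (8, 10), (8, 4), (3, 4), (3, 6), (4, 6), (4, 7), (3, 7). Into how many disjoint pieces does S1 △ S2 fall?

3

S1 △ S2 splits into 3 disjoint pieces (area 6, area 8, area 3).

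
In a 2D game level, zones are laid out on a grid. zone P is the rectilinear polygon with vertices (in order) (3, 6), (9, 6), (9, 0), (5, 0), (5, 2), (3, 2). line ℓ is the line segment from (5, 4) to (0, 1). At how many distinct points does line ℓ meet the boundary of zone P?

1

The segment meets the boundary at (3,2.8).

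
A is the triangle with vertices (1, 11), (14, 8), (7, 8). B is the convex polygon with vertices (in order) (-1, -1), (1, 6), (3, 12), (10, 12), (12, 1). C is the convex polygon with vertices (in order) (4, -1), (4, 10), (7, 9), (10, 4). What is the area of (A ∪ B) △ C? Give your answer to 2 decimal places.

83.46

|A ∪ B| = 121.5876.
|(A ∪ B) ∩ C| = 38.5646.
|(A ∪ B) △ C| = 121.5876 + 39 − 77.1292 = 83.46.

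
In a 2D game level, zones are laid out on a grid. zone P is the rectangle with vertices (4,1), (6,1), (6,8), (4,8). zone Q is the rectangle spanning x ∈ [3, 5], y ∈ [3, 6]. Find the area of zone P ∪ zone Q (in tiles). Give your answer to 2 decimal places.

By inclusion–exclusion:
Individual areas: |zone P| = 14, |zone Q| = 6.
|zone P∩zone Q|: x∈[4,5], y∈[3,6] → 1·3 = 3.
|zone P ∪ zone Q| = 20 − 3 = 17.00.

17.00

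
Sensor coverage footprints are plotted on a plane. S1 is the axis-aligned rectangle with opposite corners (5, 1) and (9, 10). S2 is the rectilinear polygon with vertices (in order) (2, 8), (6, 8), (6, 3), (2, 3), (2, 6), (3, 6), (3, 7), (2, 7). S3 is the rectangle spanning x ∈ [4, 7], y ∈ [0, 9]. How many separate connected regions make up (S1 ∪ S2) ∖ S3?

2

(S1 ∪ S2) ∖ S3 splits into 2 disjoint pieces (area 20, area 9).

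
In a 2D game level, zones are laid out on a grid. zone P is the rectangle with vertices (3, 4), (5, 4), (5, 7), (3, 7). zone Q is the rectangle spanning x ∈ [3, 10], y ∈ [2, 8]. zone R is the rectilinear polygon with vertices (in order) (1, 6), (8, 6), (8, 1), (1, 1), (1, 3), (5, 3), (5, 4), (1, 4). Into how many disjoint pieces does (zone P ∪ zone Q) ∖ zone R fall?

2

(zone P ∪ zone Q) ∖ zone R splits into 2 disjoint pieces (area 22, area 2).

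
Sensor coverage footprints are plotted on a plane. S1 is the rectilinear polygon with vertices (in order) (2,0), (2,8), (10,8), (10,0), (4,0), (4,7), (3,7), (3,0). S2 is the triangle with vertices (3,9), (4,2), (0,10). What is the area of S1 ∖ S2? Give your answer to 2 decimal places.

53.79

|S1| = 57, |S1∩S2| = 3.2143.
|S1 ∖ S2| = |S1| − |S1∩S2| = 57 − 3.2143 = 53.79.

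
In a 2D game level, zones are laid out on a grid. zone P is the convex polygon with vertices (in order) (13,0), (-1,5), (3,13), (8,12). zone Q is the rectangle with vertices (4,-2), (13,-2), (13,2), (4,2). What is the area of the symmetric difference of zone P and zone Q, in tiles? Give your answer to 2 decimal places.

119.97

|zone P| = 93.5, |zone Q| = 36, |zone P∩zone Q| = 4.7667.
|zone P △ zone Q| = |zone P| + |zone Q| − 2·|zone P∩zone Q| = 93.5 + 36 − 9.5333 = 119.97.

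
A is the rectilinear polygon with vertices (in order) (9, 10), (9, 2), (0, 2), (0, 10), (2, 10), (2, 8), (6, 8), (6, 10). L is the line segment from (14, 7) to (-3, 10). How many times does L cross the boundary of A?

4

The segment meets the boundary at (0,9.471), (6,8.412), (2,9.118), (9,7.882).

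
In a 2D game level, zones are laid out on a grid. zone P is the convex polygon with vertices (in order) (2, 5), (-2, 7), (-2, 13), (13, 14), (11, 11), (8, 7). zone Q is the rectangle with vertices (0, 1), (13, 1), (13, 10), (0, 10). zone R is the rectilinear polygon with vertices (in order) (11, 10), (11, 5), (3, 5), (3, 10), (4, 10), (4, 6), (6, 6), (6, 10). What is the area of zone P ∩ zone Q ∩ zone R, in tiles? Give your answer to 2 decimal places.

14.71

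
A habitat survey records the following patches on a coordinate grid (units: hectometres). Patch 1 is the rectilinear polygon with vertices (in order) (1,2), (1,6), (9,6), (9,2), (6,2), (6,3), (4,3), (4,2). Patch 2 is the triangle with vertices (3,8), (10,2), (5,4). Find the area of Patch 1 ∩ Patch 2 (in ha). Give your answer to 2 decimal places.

6.44

The intersection is the polygon with vertices (5.333,6), (9,2.857), (9,2.4), (5,4), (4,6).
By the shoelace formula its area is 6.44.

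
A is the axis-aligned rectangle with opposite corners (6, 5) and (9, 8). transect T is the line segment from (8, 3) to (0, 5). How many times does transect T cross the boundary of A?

0

The segment lies entirely outside A and never meets its boundary.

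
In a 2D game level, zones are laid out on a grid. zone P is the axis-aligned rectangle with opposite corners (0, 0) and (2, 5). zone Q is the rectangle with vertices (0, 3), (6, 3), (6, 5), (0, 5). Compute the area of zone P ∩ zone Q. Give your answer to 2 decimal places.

4.00

|zone P∩zone Q|: x∈[0,2], y∈[3,5] → 2·2 = 4.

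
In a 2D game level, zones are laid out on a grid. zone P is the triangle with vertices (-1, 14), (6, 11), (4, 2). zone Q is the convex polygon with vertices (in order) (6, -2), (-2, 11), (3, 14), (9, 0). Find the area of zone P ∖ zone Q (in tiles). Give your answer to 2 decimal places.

4.87

|zone P| = 34.5, |zone P∩zone Q| = 29.6307.
|zone P ∖ zone Q| = |zone P| − |zone P∩zone Q| = 34.5 − 29.6307 = 4.87.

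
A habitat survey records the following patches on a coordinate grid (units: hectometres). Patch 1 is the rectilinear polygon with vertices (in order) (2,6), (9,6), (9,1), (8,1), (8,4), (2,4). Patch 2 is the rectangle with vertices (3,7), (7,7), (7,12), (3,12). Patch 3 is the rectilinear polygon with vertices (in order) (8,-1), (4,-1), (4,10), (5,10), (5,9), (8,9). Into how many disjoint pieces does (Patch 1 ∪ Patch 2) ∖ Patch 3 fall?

3

(Patch 1 ∪ Patch 2) ∖ Patch 3 splits into 3 disjoint pieces (area 4, area 5, area 13).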